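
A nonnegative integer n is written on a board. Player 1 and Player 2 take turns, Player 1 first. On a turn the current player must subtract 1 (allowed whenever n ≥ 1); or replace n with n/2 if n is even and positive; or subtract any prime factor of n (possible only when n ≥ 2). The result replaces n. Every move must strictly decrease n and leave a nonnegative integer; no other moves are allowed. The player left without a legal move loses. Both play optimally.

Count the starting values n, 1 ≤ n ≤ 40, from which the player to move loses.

Use the standard recursion: the mover loses at a terminal position; elsewhere, the mover wins exactly when some move hands the opponent an L position.
n=0: no move → L
n=1: reaches L-position 0 → W
n=2: reaches L-position 0 → W
n=3: reaches L-position 0 → W
n=4: only reaches 2(W), 3(W), all W → L
n=5: reaches L-position 0 → W
n=6: reaches L-position 4 → W
n=7: reaches L-position 0 → W
n=8: reaches L-position 4 → W
n=9: only reaches 6(W), 8(W), all W → L
n=10: reaches L-position 9 → W
n=11: reaches L-position 0 → W
n=12: reaches L-position 9 → W
n=13: reaches L-position 0 → W
n=14: only reaches 7(W), 12(W), 13(W), all W → L
n=15: reaches L-position 14 → W
n=16: reaches L-position 14 → W
n=17: reaches L-position 0 → W
n=18: reaches L-position 9 → W
n=19: reaches L-position 0 → W
n=20: only reaches 10(W), 15(W), 18(W), 19(W), all W → L
n=21: reaches L-position 14 → W
n=22: reaches L-position 20 → W
n=23: reaches L-position 0 → W
n=24: only reaches 12(W), 21(W), 22(W), 23(W), all W → L
n=25: reaches L-position 20 → W
n=26: reaches L-position 24 → W
n=27: reaches L-position 24 → W
n=28: reaches L-position 14 → W
n=29: reaches L-position 0 → W
n=30: only reaches 15(W), 25(W), 27(W), 28(W), 29(W), all W → L
n=31: reaches L-position 0 → W
n=32: reaches L-position 30 → W
n=33: reaches L-position 30 → W
n=34: only reaches 17(W), 32(W), 33(W), all W → L
n=35: reaches L-position 30 → W
n=36: reaches L-position 34 → W
n=37: reaches L-position 0 → W
n=38: only reaches 19(W), 36(W), 37(W), all W → L
n=39: reaches L-position 38 → W
n=40: reaches L-position 20 → W
L entries with 1 ≤ n ≤ 40 (n=0 is outside the asked range and is not counted): n = 4, 9, 14, 20, 24, 30, 34, 38; that makes 8.

8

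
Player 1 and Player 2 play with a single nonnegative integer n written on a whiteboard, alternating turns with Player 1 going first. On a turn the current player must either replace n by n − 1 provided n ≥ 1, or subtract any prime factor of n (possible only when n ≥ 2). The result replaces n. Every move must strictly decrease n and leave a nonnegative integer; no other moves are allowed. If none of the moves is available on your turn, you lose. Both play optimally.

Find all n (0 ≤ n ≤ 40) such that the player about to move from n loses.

Classify positions by backward induction: terminal positions (no move available) are L. From any other position, the mover wins iff some move reaches an L.
n=0: no move → L
n=1: W (go to 0, an L position)
n=2: W (go to 0, an L position)
n=3: W (go to 0, an L position)
n=4: L (options 2(W), 3(W) are all W)
n=5: W (go to 0, an L position)
n=6: W (go to 4, an L position)
n=7: W (go to 0, an L position)
n=8: L (options 6(W), 7(W) are all W)
n=9: W (go to 8, an L position)
n=10: W (go to 8, an L position)
n=11: W (go to 0, an L position)
n=12: L (options 9(W), 10(W), 11(W) are all W)
n=13: W (go to 0, an L position)
n=14: W (go to 12, an L position)
n=15: W (go to 12, an L position)
n=16: L (options 14(W), 15(W) are all W)
n=17: W (go to 0, an L position)
n=18: W (go to 16, an L position)
n=19: W (go to 0, an L position)
n=20: L (options 15(W), 18(W), 19(W) are all W)
n=21: W (go to 20, an L position)
n=22: W (go to 20, an L position)
n=23: W (go to 0, an L position)
n=24: L (options 21(W), 22(W), 23(W) are all W)
n=25: W (go to 20, an L position)
n=26: W (go to 24, an L position)
n=27: W (go to 24, an L position)
n=28: L (options 21(W), 26(W), 27(W) are all W)
n=29: W (go to 0, an L position)
n=30: W (go to 28, an L position)
n=31: W (go to 0, an L position)
n=32: L (options 30(W), 31(W) are all W)
n=33: W (go to 32, an L position)
n=34: W (go to 32, an L position)
n=35: W (go to 28, an L position)
n=36: L (options 33(W), 34(W), 35(W) are all W)
n=37: W (go to 0, an L position)
n=38: W (go to 36, an L position)
n=39: W (go to 36, an L position)
n=40: L (options 35(W), 38(W), 39(W) are all W)
The losing starting values of n are exactly the entries labelled L in this table (11 of them).

0, 4, 8, 12, 16, 20, 24, 28, 32, 36, 40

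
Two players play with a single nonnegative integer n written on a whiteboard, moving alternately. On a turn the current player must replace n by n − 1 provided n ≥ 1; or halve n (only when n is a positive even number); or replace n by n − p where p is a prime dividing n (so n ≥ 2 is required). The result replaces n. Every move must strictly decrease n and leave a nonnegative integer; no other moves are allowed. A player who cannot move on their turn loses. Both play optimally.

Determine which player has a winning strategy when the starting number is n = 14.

Classify positions by backward induction: terminal positions (no move available) are L. From any other position, the mover wins iff some move reaches an L.
n=0: no move → L
n=1: W (go to 0, an L position)
n=2: W (go to 0, an L position)
n=3: W (go to 0, an L position)
n=4: L (options 2(W), 3(W) are all W)
n=5: W (go to 0, an L position)
n=6: W (go to 4, an L position)
n=7: W (go to 0, an L position)
n=8: W (go to 4, an L position)
n=9: L (options 6(W), 8(W) are all W)
n=10: W (go to 9, an L position)
n=11: W (go to 0, an L position)
n=12: W (go to 9, an L position)
n=13: W (go to 0, an L position)
n=14: L (options 7(W), 12(W), 13(W) are all W)
Every move from 14 reaches a W position, so the mover loses.

The second player wins.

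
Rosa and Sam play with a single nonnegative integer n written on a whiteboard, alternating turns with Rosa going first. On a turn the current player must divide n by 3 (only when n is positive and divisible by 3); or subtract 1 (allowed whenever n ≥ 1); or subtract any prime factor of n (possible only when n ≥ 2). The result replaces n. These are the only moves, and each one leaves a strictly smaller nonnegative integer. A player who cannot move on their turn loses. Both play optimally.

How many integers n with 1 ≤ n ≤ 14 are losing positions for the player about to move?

Compute win/loss labels from the base case upward. A position with no move is L. Any other position is W if it can reach an L in one move, else L.
n=0: no move → L
n=1: reaches L-position 0 → W
n=2: reaches L-position 0 → W
n=3: reaches L-position 0 → W
n=4: only reaches 2(W), 3(W), all W → L
n=5: reaches L-position 0 → W
n=6: reaches L-position 4 → W
n=7: reaches L-position 0 → W
n=8: only reaches 6(W), 7(W), all W → L
n=9: reaches L-position 8 → W
n=10: reaches L-position 8 → W
n=11: reaches L-position 0 → W
n=12: reaches L-position 4 → W
n=13: reaches L-position 0 → W
n=14: only reaches 7(W), 12(W), 13(W), all W → L
L entries with 1 ≤ n ≤ 14 (n=0 is outside the asked range and is not counted): n = 4, 8, 14; that makes 3.

3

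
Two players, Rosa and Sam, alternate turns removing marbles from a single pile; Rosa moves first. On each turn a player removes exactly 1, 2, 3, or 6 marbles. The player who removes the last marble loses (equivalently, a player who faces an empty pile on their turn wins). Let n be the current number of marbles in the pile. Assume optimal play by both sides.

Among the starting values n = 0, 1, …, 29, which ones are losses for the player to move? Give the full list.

Use the standard recursion: the mover wins at a terminal position; elsewhere, the mover wins exactly when some move hands the opponent an L position.
n=0: no move; the opponent has just taken the last marble and therefore loses → W
n=1: L (sole option 0(W) is W)
n=2: W (go to 1, an L position)
n=3: W (go to 1, an L position)
n=4: W (go to 1, an L position)
n=5: L (options 4(W), 3(W), 2(W) are all W)
n=6: W (go to 5, an L position)
n=7: W (go to 5, an L position)
n=8: W (go to 5, an L position)
n=9: L (options 8(W), 7(W), 6(W), 3(W) are all W)
n=10: W (go to 9, an L position)
n=11: W (go to 9, an L position)
n=12: W (go to 9, an L position)
n=13: L (options 12(W), 11(W), 10(W), 7(W) are all W)
n=14: W (go to 13, an L position)
n=15: W (go to 13, an L position)
n=16: W (go to 13, an L position)
n=17: L (options 16(W), 15(W), 14(W), 11(W) are all W)
n=18: W (go to 17, an L position)
n=19: W (go to 17, an L position)
n=20: W (go to 17, an L position)
n=21: L (options 20(W), 19(W), 18(W), 15(W) are all W)
n=22: W (go to 21, an L position)
n=23: W (go to 21, an L position)
n=24: W (go to 21, an L position)
n=25: L (options 24(W), 23(W), 22(W), 19(W) are all W)
n=26: W (go to 25, an L position)
n=27: W (go to 25, an L position)
n=28: W (go to 25, an L position)
n=29: L (options 28(W), 27(W), 26(W), 23(W) are all W)
Reading off the rows marked L gives the requested list; there are 8 such values of n.

1, 5, 9, 13, 17, 21, 25, 29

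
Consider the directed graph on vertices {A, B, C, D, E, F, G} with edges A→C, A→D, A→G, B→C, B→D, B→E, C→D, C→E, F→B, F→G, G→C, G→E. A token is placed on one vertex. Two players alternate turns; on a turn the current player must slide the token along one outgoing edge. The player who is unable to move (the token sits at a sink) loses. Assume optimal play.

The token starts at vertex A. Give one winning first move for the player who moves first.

Move to D.

Build the W/L table. Terminal = L. A non-terminal position is W if it has a move to some L; otherwise it is L.
Every edge goes from a vertex to one that appears earlier in the order D, E, C, B, G, F, A, so processing vertices in that order labels each vertex after all of its successors.
D: no outgoing edge → L
E: no outgoing edge → L
C: can move to E, which is L ⇒ W
B: can move to E, which is L ⇒ W
G: can move to E, which is L ⇒ W
F: moves to G(W), B(W); every one is W ⇒ L
A: can move to D, which is L ⇒ W
From A, the L positions reachable in one move are: D.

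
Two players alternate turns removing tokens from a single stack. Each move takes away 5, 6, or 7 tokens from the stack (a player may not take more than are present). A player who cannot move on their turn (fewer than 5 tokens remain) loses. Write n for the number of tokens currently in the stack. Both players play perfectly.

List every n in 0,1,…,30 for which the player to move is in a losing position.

Build the W/L table. Terminal = L. A non-terminal position is W if it has a move to some L; otherwise it is L.
n=0: no move → L
n=1: no move → L
n=2: no move → L
n=3: no move → L
n=4: no move → L
n=5: →0(L), so W
n=6: →1(L), so W
n=7: →2(L), so W
n=8: →3(L), so W
n=9: →4(L), so W
n=10: →4(L), so W
n=11: →4(L), so W
n=12: →7(W), 6(W), 5(W) — all W, so L
n=13: →8(W), 7(W), 6(W) — all W, so L
n=14: →9(W), 8(W), 7(W) — all W, so L
n=15: →10(W), 9(W), 8(W) — all W, so L
n=16: →11(W), 10(W), 9(W) — all W, so L
n=17: →12(L), so W
n=18: →13(L), so W
n=19: →14(L), so W
n=20: →15(L), so W
n=21: →16(L), so W
n=22: →16(L), so W
n=23: →16(L), so W
n=24: →19(W), 18(W), 17(W) — all W, so L
n=25: →20(W), 19(W), 18(W) — all W, so L
n=26: →21(W), 20(W), 19(W) — all W, so L
n=27: →22(W), 21(W), 20(W) — all W, so L
n=28: →23(W), 22(W), 21(W) — all W, so L
n=29: →24(L), so W
n=30: →25(L), so W
Reading off the rows marked L gives the requested list; there are 15 such values of n.

0, 1, 2, 3, 4, 12, 13, 14, 15, 16, 24, 25, 26, 27, 28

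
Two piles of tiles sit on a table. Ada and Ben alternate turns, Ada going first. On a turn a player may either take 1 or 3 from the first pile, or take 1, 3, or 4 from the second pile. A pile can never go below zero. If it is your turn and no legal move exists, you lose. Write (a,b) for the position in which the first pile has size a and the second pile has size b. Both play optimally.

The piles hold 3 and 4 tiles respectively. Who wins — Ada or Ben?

Compute win/loss labels from the base case upward. A position with no move is L. Any other position is W if it can reach an L in one move, else L.
No move ever increases a pile, so every position that can arise here has a ≤ 3 and b ≤ 4; it is enough to label the cells with 0 ≤ a ≤ 3 and 0 ≤ b ≤ 4.
Every move lowers a or b (never raises either), so fill the grid row by row in increasing a, and left to right within a row: each cell's successors are then already labelled.
      b=0  b=1  b=2  b=3  b=4
a=0:    L    W    L    W    W
a=1:    W    L    W    L    W
a=2:    L    W    L    W    W
a=3:    W    L    W    L    W
Cells with no legal move (terminal, hence L): (0,0).
The remaining L cells, each justified by listing all of its moves:
(0,2): →(0,1)(W) only, which is W, so L
(1,1): →(0,1)(W), (1,0)(W) — all W, so L
(1,3): →(0,3)(W), (1,2)(W), (1,0)(W) — all W, so L
(2,0): →(1,0)(W) only, which is W, so L
(2,2): →(1,2)(W), (2,1)(W) — all W, so L
(3,1): →(2,1)(W), (0,1)(W), (3,0)(W) — all W, so L
(3,3): →(2,3)(W), (0,3)(W), (3,2)(W), (3,0)(W) — all W, so L
Every other cell has at least one move into one of the L cells above, so it is W.
The starting position (3,4) is W: Ada should move to (3,3), handing over an L position.

Ada wins.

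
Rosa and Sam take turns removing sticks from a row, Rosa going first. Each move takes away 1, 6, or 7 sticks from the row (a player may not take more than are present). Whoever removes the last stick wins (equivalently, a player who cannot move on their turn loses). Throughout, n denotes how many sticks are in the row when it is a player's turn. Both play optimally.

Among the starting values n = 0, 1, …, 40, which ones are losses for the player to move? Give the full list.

0, 2, 4, 12, 14, 16, 24, 26, 28, 36, 38, 40

Compute win/loss labels from the base case upward. A position with no move is L. Any other position is W if it can reach an L in one move, else L.
n=0: no move → L
n=1: W (go to 0, an L position)
n=2: L (sole option 1(W) is W)
n=3: W (go to 2, an L position)
n=4: L (sole option 3(W) is W)
n=5: W (go to 4, an L position)
n=6: W (go to 0, an L position)
n=7: W (go to 0, an L position)
n=8: W (go to 2, an L position)
n=9: W (go to 2, an L position)
n=10: W (go to 4, an L position)
n=11: W (go to 4, an L position)
n=12: L (options 11(W), 6(W), 5(W) are all W)
n=13: W (go to 12, an L position)
n=14: L (options 13(W), 8(W), 7(W) are all W)
n=15: W (go to 14, an L position)
n=16: L (options 15(W), 10(W), 9(W) are all W)
n=17: W (go to 16, an L position)
n=18: W (go to 12, an L position)
n=19: W (go to 12, an L position)
n=20: W (go to 14, an L position)
n=21: W (go to 14, an L position)
n=22: W (go to 16, an L position)
n=23: W (go to 16, an L position)
n=24: L (options 23(W), 18(W), 17(W) are all W)
n=25: W (go to 24, an L position)
n=26: L (options 25(W), 20(W), 19(W) are all W)
n=27: W (go to 26, an L position)
n=28: L (options 27(W), 22(W), 21(W) are all W)
n=29: W (go to 28, an L position)
n=30: W (go to 24, an L position)
n=31: W (go to 24, an L position)
n=32: W (go to 26, an L position)
n=33: W (go to 26, an L position)
n=34: W (go to 28, an L position)
n=35: W (go to 28, an L position)
n=36: L (options 35(W), 30(W), 29(W) are all W)
n=37: W (go to 36, an L position)
n=38: L (options 37(W), 32(W), 31(W) are all W)
n=39: W (go to 38, an L position)
n=40: L (options 39(W), 34(W), 33(W) are all W)
The losing starting values of n are exactly the entries labelled L in this table (12 of them).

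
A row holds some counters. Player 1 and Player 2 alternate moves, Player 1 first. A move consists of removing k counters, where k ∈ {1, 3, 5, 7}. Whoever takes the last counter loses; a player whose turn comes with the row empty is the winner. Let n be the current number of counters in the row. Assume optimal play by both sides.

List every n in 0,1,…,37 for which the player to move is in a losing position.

Work bottom-up. With no move the player to move wins. Otherwise the position is W if at least one move leads to an L position for the opponent, and L if every move leads to a W.
n=0: no move; the opponent has just taken the last counter and therefore loses → W
n=1: only reaches 0(W), which is W → L
n=2: reaches L-position 1 → W
n=3: only reaches 2(W), 0(W), all W → L
n=4: reaches L-position 3 → W
n=5: only reaches 4(W), 2(W), 0(W), all W → L
n=6: reaches L-position 5 → W
n=7: only reaches 6(W), 4(W), 2(W), 0(W), all W → L
n=8: reaches L-position 7 → W
n=9: only reaches 8(W), 6(W), 4(W), 2(W), all W → L
n=10: reaches L-position 9 → W
n=11: only reaches 10(W), 8(W), 6(W), 4(W), all W → L
n=12: reaches L-position 11 → W
n=13: only reaches 12(W), 10(W), 8(W), 6(W), all W → L
n=14: reaches L-position 13 → W
n=15: only reaches 14(W), 12(W), 10(W), 8(W), all W → L
n=16: reaches L-position 15 → W
n=17: only reaches 16(W), 14(W), 12(W), 10(W), all W → L
n=18: reaches L-position 17 → W
n=19: only reaches 18(W), 16(W), 14(W), 12(W), all W → L
n=20: reaches L-position 19 → W
n=21: only reaches 20(W), 18(W), 16(W), 14(W), all W → L
n=22: reaches L-position 21 → W
n=23: only reaches 22(W), 20(W), 18(W), 16(W), all W → L
n=24: reaches L-position 23 → W
n=25: only reaches 24(W), 22(W), 20(W), 18(W), all W → L
n=26: reaches L-position 25 → W
n=27: only reaches 26(W), 24(W), 22(W), 20(W), all W → L
n=28: reaches L-position 27 → W
n=29: only reaches 28(W), 26(W), 24(W), 22(W), all W → L
n=30: reaches L-position 29 → W
n=31: only reaches 30(W), 28(W), 26(W), 24(W), all W → L
n=32: reaches L-position 31 → W
n=33: only reaches 32(W), 30(W), 28(W), 26(W), all W → L
n=34: reaches L-position 33 → W
n=35: only reaches 34(W), 32(W), 30(W), 28(W), all W → L
n=36: reaches L-position 35 → W
n=37: only reaches 36(W), 34(W), 32(W), 30(W), all W → L
The losing starting values of n are exactly the entries labelled L in this table (19 of them).

1, 3, 5, 7, 9, 11, 13, 15, 17, 19, 21, 23, 25, 27, 29, 31, 33, 35, 37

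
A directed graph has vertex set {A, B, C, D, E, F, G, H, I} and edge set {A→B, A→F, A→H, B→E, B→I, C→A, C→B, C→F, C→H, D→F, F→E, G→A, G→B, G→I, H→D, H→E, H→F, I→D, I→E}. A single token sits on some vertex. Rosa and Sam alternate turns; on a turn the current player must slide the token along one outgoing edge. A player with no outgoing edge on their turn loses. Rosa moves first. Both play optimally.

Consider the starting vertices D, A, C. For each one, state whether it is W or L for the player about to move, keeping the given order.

D: L, A: L, C: W

Positions with no move are L. A position that does have a move is losing for the player to move precisely when every available move leads to a winning position for the opponent. Fill in the labels:
Every edge goes from a vertex to one that appears earlier in the order E, F, D, H, I, B, A, C, G, so processing vertices in that order labels each vertex after all of its successors.
E: no outgoing edge → L
F: W (go to E, an L position)
D: L (sole option F(W) is W)
H: W (go to D, an L position)
I: W (go to D, an L position)
B: W (go to E, an L position)
A: L (options B(W), H(W), F(W) are all W)
C: W (go to A, an L position)
G: W (go to A, an L position)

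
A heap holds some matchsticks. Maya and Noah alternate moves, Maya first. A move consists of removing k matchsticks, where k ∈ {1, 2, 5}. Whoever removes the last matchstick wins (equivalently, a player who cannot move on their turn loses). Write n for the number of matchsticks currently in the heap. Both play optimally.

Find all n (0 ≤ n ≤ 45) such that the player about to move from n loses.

0, 3, 6, 9, 12, 15, 18, 21, 24, 27, 30, 33, 36, 39, 42, 45

Work bottom-up. With no move the player to move loses. Otherwise the position is W if at least one move leads to an L position for the opponent, and L if every move leads to a W.
n=0: no move → L
n=1: →0(L), so W
n=2: →0(L), so W
n=3: →2(W), 1(W) — all W, so L
n=4: →3(L), so W
n=5: →3(L), so W
n=6: →5(W), 4(W), 1(W) — all W, so L
n=7: →6(L), so W
n=8: →6(L), so W
n=9: →8(W), 7(W), 4(W) — all W, so L
n=10: →9(L), so W
n=11: →9(L), so W
n=12: →11(W), 10(W), 7(W) — all W, so L
n=13: →12(L), so W
n=14: →12(L), so W
n=15: →14(W), 13(W), 10(W) — all W, so L
n=16: →15(L), so W
n=17: →15(L), so W
n=18: →17(W), 16(W), 13(W) — all W, so L
n=19: →18(L), so W
n=20: →18(L), so W
n=21: →20(W), 19(W), 16(W) — all W, so L
n=22: →21(L), so W
n=23: →21(L), so W
n=24: →23(W), 22(W), 19(W) — all W, so L
n=25: →24(L), so W
n=26: →24(L), so W
n=27: →26(W), 25(W), 22(W) — all W, so L
n=28: →27(L), so W
n=29: →27(L), so W
n=30: →29(W), 28(W), 25(W) — all W, so L
n=31: →30(L), so W
n=32: →30(L), so W
n=33: →32(W), 31(W), 28(W) — all W, so L
n=34: →33(L), so W
n=35: →33(L), so W
n=36: →35(W), 34(W), 31(W) — all W, so L
n=37: →36(L), so W
n=38: →36(L), so W
n=39: →38(W), 37(W), 34(W) — all W, so L
n=40: →39(L), so W
n=41: →39(L), so W
n=42: →41(W), 40(W), 37(W) — all W, so L
n=43: →42(L), so W
n=44: →42(L), so W
n=45: →44(W), 43(W), 40(W) — all W, so L
Reading off the rows marked L gives the requested list; there are 16 such values of n.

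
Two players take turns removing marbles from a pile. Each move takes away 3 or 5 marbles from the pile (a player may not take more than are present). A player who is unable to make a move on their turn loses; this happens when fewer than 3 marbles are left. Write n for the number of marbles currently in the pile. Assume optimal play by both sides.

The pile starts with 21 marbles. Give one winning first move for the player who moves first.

Compute win/loss labels from the base case upward. A position with no move is L. Any other position is W if it can reach an L in one move, else L.
n=0: no move → L
n=1: no move → L
n=2: no move → L
n=3: W (go to 0, an L position)
n=4: W (go to 1, an L position)
n=5: W (go to 2, an L position)
n=6: W (go to 1, an L position)
n=7: W (go to 2, an L position)
n=8: L (options 5(W), 3(W) are all W)
n=9: L (options 6(W), 4(W) are all W)
n=10: L (options 7(W), 5(W) are all W)
n=11: W (go to 8, an L position)
n=12: W (go to 9, an L position)
n=13: W (go to 10, an L position)
n=14: W (go to 9, an L position)
n=15: W (go to 10, an L position)
n=16: L (options 13(W), 11(W) are all W)
n=17: L (options 14(W), 12(W) are all W)
n=18: L (options 15(W), 13(W) are all W)
n=19: W (go to 16, an L position)
n=20: W (go to 17, an L position)
n=21: W (go to 18, an L position)
From 21, the L positions reachable in one move are: 18, 16. Any move reaching one of these is winning.

Remove 3, leaving 18.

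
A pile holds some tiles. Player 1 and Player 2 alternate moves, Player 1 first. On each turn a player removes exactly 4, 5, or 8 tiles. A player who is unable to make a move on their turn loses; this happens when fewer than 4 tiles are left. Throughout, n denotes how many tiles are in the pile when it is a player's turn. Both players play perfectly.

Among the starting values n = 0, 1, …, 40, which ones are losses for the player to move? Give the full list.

0, 1, 2, 3, 12, 13, 14, 15, 24, 25, 26, 27, 36, 37, 38, 39

Positions with no move are L. A position that does have a move is losing for the player to move precisely when every available move leads to a winning position for the opponent. Fill in the labels:
n=0: no move → L
n=1: no move → L
n=2: no move → L
n=3: no move → L
n=4: W (go to 0, an L position)
n=5: W (go to 1, an L position)
n=6: W (go to 2, an L position)
n=7: W (go to 3, an L position)
n=8: W (go to 3, an L position)
n=9: W (go to 1, an L position)
n=10: W (go to 2, an L position)
n=11: W (go to 3, an L position)
n=12: L (options 8(W), 7(W), 4(W) are all W)
n=13: L (options 9(W), 8(W), 5(W) are all W)
n=14: L (options 10(W), 9(W), 6(W) are all W)
n=15: L (options 11(W), 10(W), 7(W) are all W)
n=16: W (go to 12, an L position)
n=17: W (go to 13, an L position)
n=18: W (go to 14, an L position)
n=19: W (go to 15, an L position)
n=20: W (go to 15, an L position)
n=21: W (go to 13, an L position)
n=22: W (go to 14, an L position)
n=23: W (go to 15, an L position)
n=24: L (options 20(W), 19(W), 16(W) are all W)
n=25: L (options 21(W), 20(W), 17(W) are all W)
n=26: L (options 22(W), 21(W), 18(W) are all W)
n=27: L (options 23(W), 22(W), 19(W) are all W)
n=28: W (go to 24, an L position)
n=29: W (go to 25, an L position)
n=30: W (go to 26, an L position)
n=31: W (go to 27, an L position)
n=32: W (go to 27, an L position)
n=33: W (go to 25, an L position)
n=34: W (go to 26, an L position)
n=35: W (go to 27, an L position)
n=36: L (options 32(W), 31(W), 28(W) are all W)
n=37: L (options 33(W), 32(W), 29(W) are all W)
n=38: L (options 34(W), 33(W), 30(W) are all W)
n=39: L (options 35(W), 34(W), 31(W) are all W)
n=40: W (go to 36, an L position)
The losing starting values of n are exactly the entries labelled L in this table (16 of them).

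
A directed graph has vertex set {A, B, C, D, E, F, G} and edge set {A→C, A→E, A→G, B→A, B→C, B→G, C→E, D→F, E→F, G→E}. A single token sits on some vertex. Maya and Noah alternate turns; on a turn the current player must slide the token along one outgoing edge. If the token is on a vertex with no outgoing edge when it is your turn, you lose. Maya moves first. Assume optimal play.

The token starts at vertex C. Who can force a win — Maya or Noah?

Noah wins.

Classify positions by backward induction: terminal positions (no move available) are L. From any other position, the mover wins iff some move reaches an L.
Every edge goes from a vertex to one that appears earlier in the order F, E, G, C, D, A, B, so processing vertices in that order labels each vertex after all of its successors.
F: no outgoing edge → L
E: can move to F, which is L ⇒ W
G: the only move is to E(W), a W ⇒ L
C: the only move is to E(W), a W ⇒ L
D: can move to F, which is L ⇒ W
A: can move to C, which is L ⇒ W
B: can move to C, which is L ⇒ W
The starting position C is L: whatever Maya does, the opponent receives a W position.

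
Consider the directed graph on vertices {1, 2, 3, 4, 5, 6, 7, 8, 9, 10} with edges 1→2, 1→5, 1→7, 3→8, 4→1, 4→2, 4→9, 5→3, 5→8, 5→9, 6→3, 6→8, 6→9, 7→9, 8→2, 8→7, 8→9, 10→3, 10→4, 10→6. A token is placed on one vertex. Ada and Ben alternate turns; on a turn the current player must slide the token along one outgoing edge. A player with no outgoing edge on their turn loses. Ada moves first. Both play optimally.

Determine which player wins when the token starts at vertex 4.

Ada wins.

Positions with no move are L. A position that does have a move is losing for the player to move precisely when every available move leads to a winning position for the opponent. Fill in the labels:
Every edge goes from a vertex to one that appears earlier in the order 9, 2, 7, 8, 3, 6, 5, 1, 4, 10, so processing vertices in that order labels each vertex after all of its successors.
9: no outgoing edge → L
2: no outgoing edge → L
7: reaches L-position 9 → W
8: reaches L-position 2 → W
3: only reaches 8(W), which is W → L
6: reaches L-position 3 → W
5: reaches L-position 3 → W
1: reaches L-position 2 → W
4: reaches L-position 2 → W
10: reaches L-position 3 → W
The starting position 4 is W: Ada should move to 2, handing over an L position.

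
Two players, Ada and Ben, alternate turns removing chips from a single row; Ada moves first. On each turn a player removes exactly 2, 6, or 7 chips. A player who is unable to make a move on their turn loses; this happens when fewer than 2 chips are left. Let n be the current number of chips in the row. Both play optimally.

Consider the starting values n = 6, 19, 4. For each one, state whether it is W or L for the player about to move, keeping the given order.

6: W, 19: W, 4: L

Positions with no move are L. A position that does have a move is losing for the player to move precisely when every available move leads to a winning position for the opponent. Fill in the labels:
n=0: no move → L
n=1: no move → L
n=2: can move to 0, which is L ⇒ W
n=3: can move to 1, which is L ⇒ W
n=4: the only move is to 2(W), a W ⇒ L
n=5: the only move is to 3(W), a W ⇒ L
n=6: can move to 4, which is L ⇒ W
n=7: can move to 5, which is L ⇒ W
n=8: can move to 1, which is L ⇒ W
n=9: moves to 7(W), 3(W), 2(W); every one is W ⇒ L
n=10: can move to 4, which is L ⇒ W
n=11: can move to 9, which is L ⇒ W
n=12: can move to 5, which is L ⇒ W
n=13: moves to 11(W), 7(W), 6(W); every one is W ⇒ L
n=14: moves to 12(W), 8(W), 7(W); every one is W ⇒ L
n=15: can move to 13, which is L ⇒ W
n=16: can move to 14, which is L ⇒ W
n=17: moves to 15(W), 11(W), 10(W); every one is W ⇒ L
n=18: moves to 16(W), 12(W), 11(W); every one is W ⇒ L
n=19: can move to 17, which is L ⇒ W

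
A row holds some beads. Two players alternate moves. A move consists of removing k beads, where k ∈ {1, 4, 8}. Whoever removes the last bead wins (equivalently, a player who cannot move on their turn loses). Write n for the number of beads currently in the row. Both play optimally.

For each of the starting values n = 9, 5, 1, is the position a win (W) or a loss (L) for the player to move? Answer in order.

9: W, 5: L, 1: W

Classify positions by backward induction: terminal positions (no move available) are L. From any other position, the mover wins iff some move reaches an L.
n=0: no move → L
n=1: →0(L), so W
n=2: →1(W) only, which is W, so L
n=3: →2(L), so W
n=4: →0(L), so W
n=5: →4(W), 1(W) — all W, so L
n=6: →5(L), so W
n=7: →6(W), 3(W) — all W, so L
n=8: →7(L), so W
n=9: →5(L), so W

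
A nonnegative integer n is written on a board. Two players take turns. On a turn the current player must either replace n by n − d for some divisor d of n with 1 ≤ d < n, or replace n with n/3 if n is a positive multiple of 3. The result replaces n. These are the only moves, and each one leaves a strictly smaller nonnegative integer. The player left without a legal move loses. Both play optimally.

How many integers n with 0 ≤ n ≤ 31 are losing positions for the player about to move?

Classify positions by backward induction: terminal positions (no move available) are L. From any other position, the mover wins iff some move reaches an L.
n=0: no move → L
n=1: no move → L
n=2: can move to 1, which is L ⇒ W
n=3: can move to 1, which is L ⇒ W
n=4: moves to 2(W), 3(W); every one is W ⇒ L
n=5: can move to 4, which is L ⇒ W
n=6: can move to 4, which is L ⇒ W
n=7: the only move is to 6(W), a W ⇒ L
n=8: can move to 4, which is L ⇒ W
n=9: moves to 3(W), 6(W), 8(W); every one is W ⇒ L
n=10: can move to 9, which is L ⇒ W
n=11: the only move is to 10(W), a W ⇒ L
n=12: can move to 4, which is L ⇒ W
n=13: the only move is to 12(W), a W ⇒ L
n=14: can move to 7, which is L ⇒ W
n=15: moves to 5(W), 10(W), 12(W), 14(W); every one is W ⇒ L
n=16: can move to 15, which is L ⇒ W
n=17: the only move is to 16(W), a W ⇒ L
n=18: can move to 9, which is L ⇒ W
n=19: the only move is to 18(W), a W ⇒ L
n=20: can move to 15, which is L ⇒ W
n=21: can move to 7, which is L ⇒ W
n=22: can move to 11, which is L ⇒ W
n=23: the only move is to 22(W), a W ⇒ L
n=24: can move to 23, which is L ⇒ W
n=25: moves to 20(W), 24(W); every one is W ⇒ L
n=26: can move to 13, which is L ⇒ W
n=27: can move to 9, which is L ⇒ W
n=28: moves to 14(W), 21(W), 24(W), 26(W), 27(W); every one is W ⇒ L
n=29: can move to 28, which is L ⇒ W
n=30: can move to 15, which is L ⇒ W
n=31: the only move is to 30(W), a W ⇒ L
L entries with 0 ≤ n ≤ 31: n = 0, 1, 4, 7, 9, 11, 13, 15, 17, 19, 23, 25, 28, 31; that makes 14.

14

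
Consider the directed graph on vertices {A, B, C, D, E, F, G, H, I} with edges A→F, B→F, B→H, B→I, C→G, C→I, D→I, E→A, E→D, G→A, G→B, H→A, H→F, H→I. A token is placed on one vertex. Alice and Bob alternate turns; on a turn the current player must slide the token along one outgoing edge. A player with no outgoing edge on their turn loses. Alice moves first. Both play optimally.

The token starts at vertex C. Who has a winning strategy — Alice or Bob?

Positions with no move are L. A position that does have a move is losing for the player to move precisely when every available move leads to a winning position for the opponent. Fill in the labels:
Every edge goes from a vertex to one that appears earlier in the order I, F, A, H, D, B, E, G, C, so processing vertices in that order labels each vertex after all of its successors.
I: no outgoing edge → L
F: no outgoing edge → L
A: →F(L), so W
H: →F(L), so W
D: →I(L), so W
B: →F(L), so W
E: →D(W), A(W) — all W, so L
G: →B(W), A(W) — all W, so L
C: →G(L), so W
The starting position C is W: Alice should move to G, handing over an L position.

Alice wins.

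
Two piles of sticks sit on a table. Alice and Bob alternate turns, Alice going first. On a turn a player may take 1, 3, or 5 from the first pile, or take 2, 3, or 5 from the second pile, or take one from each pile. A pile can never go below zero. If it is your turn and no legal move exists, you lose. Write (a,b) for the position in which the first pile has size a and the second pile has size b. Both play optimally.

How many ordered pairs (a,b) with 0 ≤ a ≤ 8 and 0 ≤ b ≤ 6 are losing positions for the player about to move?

18

Label each position W (a win for the player to move) or L (a loss). A position with no legal move is L; any other position is W exactly when some move reaches an L, and L when every move reaches a W.
Every move lowers a or b (never raises either), so fill the grid row by row in increasing a, and left to right within a row: each cell's successors are then already labelled.
      b=0  b=1  b=2  b=3  b=4  b=5  b=6
a=0:    L    L    W    W    W    W    W
a=1:    W    W    W    L    L    W    W
a=2:    L    L    W    W    W    W    W
a=3:    W    W    W    L    L    W    W
a=4:    L    L    W    W    W    W    W
a=5:    W    W    W    L    L    W    W
a=6:    L    L    W    W    W    W    W
a=7:    W    W    W    L    L    W    W
a=8:    L    L    W    W    W    W    W
Cells with no legal move (terminal, hence L): (0,0), (0,1).
The remaining L cells, each justified by listing all of its moves:
(1,3): →(0,3)(W), (1,1)(W), (1,0)(W), (0,2)(W) — all W, so L
(1,4): →(0,4)(W), (1,2)(W), (1,1)(W), (0,3)(W) — all W, so L
(2,0): →(1,0)(W) only, which is W, so L
(2,1): →(1,1)(W), (1,0)(W) — all W, so L
(3,3): →(2,3)(W), (0,3)(W), (3,1)(W), (3,0)(W), (2,2)(W) — all W, so L
(3,4): →(2,4)(W), (0,4)(W), (3,2)(W), (3,1)(W), (2,3)(W) — all W, so L
(4,0): →(3,0)(W), (1,0)(W) — all W, so L
(4,1): →(3,1)(W), (1,1)(W), (3,0)(W) — all W, so L
(5,3): →(4,3)(W), (2,3)(W), (0,3)(W), (5,1)(W), (5,0)(W), (4,2)(W) — all W, so L
(5,4): →(4,4)(W), (2,4)(W), (0,4)(W), (5,2)(W), (5,1)(W), (4,3)(W) — all W, so L
(6,0): →(5,0)(W), (3,0)(W), (1,0)(W) — all W, so L
(6,1): →(5,1)(W), (3,1)(W), (1,1)(W), (5,0)(W) — all W, so L
(7,3): →(6,3)(W), (4,3)(W), (2,3)(W), (7,1)(W), (7,0)(W), (6,2)(W) — all W, so L
(7,4): →(6,4)(W), (4,4)(W), (2,4)(W), (7,2)(W), (7,1)(W), (6,3)(W) — all W, so L
(8,0): →(7,0)(W), (5,0)(W), (3,0)(W) — all W, so L
(8,1): →(7,1)(W), (5,1)(W), (3,1)(W), (7,0)(W) — all W, so L
Every other cell has at least one move into one of the L cells above, so it is W.
L cells per row: a=0: 2, a=1: 2, a=2: 2, a=3: 2, a=4: 2, a=5: 2, a=6: 2, a=7: 2, a=8: 2; total 18.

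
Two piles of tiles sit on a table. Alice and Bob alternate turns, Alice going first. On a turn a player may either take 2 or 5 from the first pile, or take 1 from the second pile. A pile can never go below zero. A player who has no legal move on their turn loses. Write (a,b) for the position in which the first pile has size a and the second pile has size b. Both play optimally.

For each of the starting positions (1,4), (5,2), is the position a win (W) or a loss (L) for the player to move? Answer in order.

(1,4): L, (5,2): W

Label each position W (a win for the player to move) or L (a loss). A position with no legal move is L; any other position is W exactly when some move reaches an L, and L when every move reaches a W.
No move ever increases a pile, so every position that can arise here has a ≤ 5 and b ≤ 4; it is enough to label the cells with 0 ≤ a ≤ 5 and 0 ≤ b ≤ 4.
Every move lowers a or b (never raises either), so fill the grid row by row in increasing a, and left to right within a row: each cell's successors are then already labelled.
      b=0  b=1  b=2  b=3  b=4
a=0:    L    W    L    W    L
a=1:    L    W    L    W    L
a=2:    W    L    W    L    W
a=3:    W    L    W    L    W
a=4:    L    W    L    W    L
a=5:    W    W    W    W    W
Cells with no legal move (terminal, hence L): (0,0), (1,0).
The remaining L cells, each justified by listing all of its moves:
(0,2): →(0,1)(W) only, which is W, so L
(0,4): →(0,3)(W) only, which is W, so L
(1,2): →(1,1)(W) only, which is W, so L
(1,4): →(1,3)(W) only, which is W, so L
(2,1): →(0,1)(W), (2,0)(W) — all W, so L
(2,3): →(0,3)(W), (2,2)(W) — all W, so L
(3,1): →(1,1)(W), (3,0)(W) — all W, so L
(3,3): →(1,3)(W), (3,2)(W) — all W, so L
(4,0): →(2,0)(W) only, which is W, so L
(4,2): →(2,2)(W), (4,1)(W) — all W, so L
(4,4): →(2,4)(W), (4,3)(W) — all W, so L
Every other cell has at least one move into one of the L cells above, so it is W.
(1,4): one of the L cells justified above, so L
(5,2): the move to (0,2) reaches an L cell, so W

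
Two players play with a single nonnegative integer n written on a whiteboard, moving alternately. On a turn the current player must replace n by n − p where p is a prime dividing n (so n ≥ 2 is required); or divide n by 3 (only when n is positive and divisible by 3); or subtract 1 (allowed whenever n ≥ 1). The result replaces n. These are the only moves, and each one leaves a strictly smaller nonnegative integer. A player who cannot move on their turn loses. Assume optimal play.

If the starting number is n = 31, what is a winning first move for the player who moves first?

Move to 0.

Compute win/loss labels from the base case upward. A position with no move is L. Any other position is W if it can reach an L in one move, else L.
n=0: no move → L
n=1: W (go to 0, an L position)
n=2: W (go to 0, an L position)
n=3: W (go to 0, an L position)
n=4: L (options 2(W), 3(W) are all W)
n=5: W (go to 0, an L position)
n=6: W (go to 4, an L position)
n=7: W (go to 0, an L position)
n=8: L (options 6(W), 7(W) are all W)
n=9: W (go to 8, an L position)
n=10: W (go to 8, an L position)
n=11: W (go to 0, an L position)
n=12: W (go to 4, an L position)
n=13: W (go to 0, an L position)
n=14: L (options 7(W), 12(W), 13(W) are all W)
n=15: W (go to 14, an L position)
n=16: W (go to 14, an L position)
n=17: W (go to 0, an L position)
n=18: L (options 6(W), 15(W), 16(W), 17(W) are all W)
n=19: W (go to 0, an L position)
n=20: W (go to 18, an L position)
n=21: W (go to 14, an L position)
n=22: L (options 11(W), 20(W), 21(W) are all W)
n=23: W (go to 0, an L position)
n=24: W (go to 8, an L position)
n=25: L (options 20(W), 24(W) are all W)
n=26: W (go to 25, an L position)
n=27: L (options 9(W), 24(W), 26(W) are all W)
n=28: W (go to 27, an L position)
n=29: W (go to 0, an L position)
n=30: W (go to 25, an L position)
n=31: W (go to 0, an L position)
From 31, the L positions reachable in one move are: 0.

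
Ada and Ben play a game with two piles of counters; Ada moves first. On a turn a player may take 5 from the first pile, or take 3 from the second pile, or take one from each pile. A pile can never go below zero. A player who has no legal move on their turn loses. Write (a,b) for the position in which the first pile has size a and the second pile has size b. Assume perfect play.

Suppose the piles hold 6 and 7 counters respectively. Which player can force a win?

Ben wins.

Label each position W (a win for the player to move) or L (a loss). A position with no legal move is L; any other position is W exactly when some move reaches an L, and L when every move reaches a W.
No move ever increases a pile, so every position that can arise here has a ≤ 6 and b ≤ 7; it is enough to label the cells with 0 ≤ a ≤ 6 and 0 ≤ b ≤ 7.
Every move lowers a or b (never raises either), so fill the grid row by row in increasing a, and left to right within a row: each cell's successors are then already labelled.
      b=0  b=1  b=2  b=3  b=4  b=5  b=6  b=7
a=0:    L    L    L    W    W    W    L    L
a=1:    L    W    W    W    L    L    L    W
a=2:    L    W    L    W    L    W    W    W
a=3:    L    W    L    W    L    W    L    W
a=4:    L    W    L    W    L    W    L    W
a=5:    W    W    W    W    L    W    W    W
a=6:    W    L    L    L    W    W    W    L
Cells with no legal move (terminal, hence L): (0,0), (0,1), (0,2), (1,0), (2,0), (3,0), (4,0).
The remaining L cells, each justified by listing all of its moves:
(0,6): L (sole option (0,3)(W) is W)
(0,7): L (sole option (0,4)(W) is W)
(1,4): L (options (1,1)(W), (0,3)(W) are all W)
(1,5): L (options (1,2)(W), (0,4)(W) are all W)
(1,6): L (options (1,3)(W), (0,5)(W) are all W)
(2,2): L (sole option (1,1)(W) is W)
(2,4): L (options (2,1)(W), (1,3)(W) are all W)
(3,2): L (sole option (2,1)(W) is W)
(3,4): L (options (3,1)(W), (2,3)(W) are all W)
(3,6): L (options (3,3)(W), (2,5)(W) are all W)
(4,2): L (sole option (3,1)(W) is W)
(4,4): L (options (4,1)(W), (3,3)(W) are all W)
(4,6): L (options (4,3)(W), (3,5)(W) are all W)
(5,4): L (options (0,4)(W), (5,1)(W), (4,3)(W) are all W)
(6,1): L (options (1,1)(W), (5,0)(W) are all W)
(6,2): L (options (1,2)(W), (5,1)(W) are all W)
(6,3): L (options (1,3)(W), (6,0)(W), (5,2)(W) are all W)
(6,7): L (options (1,7)(W), (6,4)(W), (5,6)(W) are all W)
Every other cell has at least one move into one of the L cells above, so it is W.
The starting position (6,7) is L: whatever Ada does, the opponent receives a W position.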